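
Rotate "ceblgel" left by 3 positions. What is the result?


Input: "ceblgel", rotate left by 3
First 3 characters: "ceb"
Remaining characters: "lgel"
Concatenate remaining + first: "lgel" + "ceb" = "lgelceb"

lgelceb


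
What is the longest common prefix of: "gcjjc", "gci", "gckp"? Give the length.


Words: gcjjc, gci, gckp
  Position 0: all 'g' => match
  Position 1: all 'c' => match
  Position 2: ('j', 'i', 'k') => mismatch, stop
LCP = "gc" (length 2)

2


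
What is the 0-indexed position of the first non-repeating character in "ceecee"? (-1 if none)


Input: ceecee
Character frequencies:
  'c': 2
  'e': 4
Scanning left to right for freq == 1:
  Position 0 ('c'): freq=2, skip
  Position 1 ('e'): freq=4, skip
  Position 2 ('e'): freq=4, skip
  Position 3 ('c'): freq=2, skip
  Position 4 ('e'): freq=4, skip
  Position 5 ('e'): freq=4, skip
  No unique character found => answer = -1

-1


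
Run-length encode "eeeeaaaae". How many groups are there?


Input: eeeeaaaae
Scanning for consecutive runs:
  Group 1: 'e' x 4 (positions 0-3)
  Group 2: 'a' x 4 (positions 4-7)
  Group 3: 'e' x 1 (positions 8-8)
Total groups: 3

3


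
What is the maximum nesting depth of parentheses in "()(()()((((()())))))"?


Input: "()(()()((((()())))))"
Tracking depth:
  Position 0 '(': depth becomes 1
  Position 1 ')': depth becomes 0
  Position 2 '(': depth becomes 1
  Position 3 '(': depth becomes 2
  Position 4 ')': depth becomes 1
  Position 5 '(': depth becomes 2
  Position 6 ')': depth becomes 1
  Position 7 '(': depth becomes 2
  Position 8 '(': depth becomes 3
  Position 9 '(': depth becomes 4
  Position 10 '(': depth becomes 5
  Position 11 '(': depth becomes 6
  Position 12 ')': depth becomes 5
  Position 13 '(': depth becomes 6
  Position 14 ')': depth becomes 5
  Position 15 ')': depth becomes 4
  Position 16 ')': depth becomes 3
  Position 17 ')': depth becomes 2
  Position 18 ')': depth becomes 1
  Position 19 ')': depth becomes 0
Maximum depth reached: 6

6


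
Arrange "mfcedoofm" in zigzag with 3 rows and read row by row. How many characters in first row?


Zigzag "mfcedoofm" into 3 rows:
Placing characters:
  'm' => row 0
  'f' => row 1
  'c' => row 2
  'e' => row 1
  'd' => row 0
  'o' => row 1
  'o' => row 2
  'f' => row 1
  'm' => row 0
Rows:
  Row 0: "mdm"
  Row 1: "feof"
  Row 2: "co"
First row length: 3

3


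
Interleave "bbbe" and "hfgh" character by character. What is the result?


Interleaving "bbbe" and "hfgh":
  Position 0: 'b' from first, 'h' from second => "bh"
  Position 1: 'b' from first, 'f' from second => "bf"
  Position 2: 'b' from first, 'g' from second => "bg"
  Position 3: 'e' from first, 'h' from second => "eh"
Result: bhbfbgeh

bhbfbgeh


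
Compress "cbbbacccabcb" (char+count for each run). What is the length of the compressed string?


Input: cbbbacccabcb
Runs:
  'c' x 1 => "c1"
  'b' x 3 => "b3"
  'a' x 1 => "a1"
  'c' x 3 => "c3"
  'a' x 1 => "a1"
  'b' x 1 => "b1"
  'c' x 1 => "c1"
  'b' x 1 => "b1"
Compressed: "c1b3a1c3a1b1c1b1"
Compressed length: 16

16


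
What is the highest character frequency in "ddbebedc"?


Input: ddbebedc
Character counts:
  'b': 2
  'c': 1
  'd': 3
  'e': 2
Maximum frequency: 3

3


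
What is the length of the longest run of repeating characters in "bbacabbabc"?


Input: "bbacabbabc"
Scanning for longest run:
  Position 1 ('b'): continues run of 'b', length=2
  Position 2 ('a'): new char, reset run to 1
  Position 3 ('c'): new char, reset run to 1
  Position 4 ('a'): new char, reset run to 1
  Position 5 ('b'): new char, reset run to 1
  Position 6 ('b'): continues run of 'b', length=2
  Position 7 ('a'): new char, reset run to 1
  Position 8 ('b'): new char, reset run to 1
  Position 9 ('c'): new char, reset run to 1
Longest run: 'b' with length 2

2


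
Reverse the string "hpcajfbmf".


Input: hpcajfbmf
Reading characters right to left:
  Position 8: 'f'
  Position 7: 'm'
  Position 6: 'b'
  Position 5: 'f'
  Position 4: 'j'
  Position 3: 'a'
  Position 2: 'c'
  Position 1: 'p'
  Position 0: 'h'
Reversed: fmbfjacph

fmbfjacph


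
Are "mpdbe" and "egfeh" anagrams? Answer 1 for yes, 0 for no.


Strings: "mpdbe", "egfeh"
Sorted first:  bdemp
Sorted second: eefgh
Differ at position 0: 'b' vs 'e' => not anagrams

0


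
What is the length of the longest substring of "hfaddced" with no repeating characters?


Input: "hfaddced"
Sliding window (track last position of each char):
  Position 0 ('h'): window [0,0] length 1 -- new best
  Position 1 ('f'): window [0,1] length 2 -- new best
  Position 2 ('a'): window [0,2] length 3 -- new best
  Position 3 ('d'): window [0,3] length 4 -- new best
  Position 4 ('d'): repeat (last at 3), move window start to 4
  Position 4 ('d'): window [4,4] length 1
  Position 5 ('c'): window [4,5] length 2
  Position 6 ('e'): window [4,6] length 3
  Position 7 ('d'): repeat (last at 4), move window start to 5
  Position 7 ('d'): window [5,7] length 3
Longest substring with no repeats: "hfad" with length 4

4


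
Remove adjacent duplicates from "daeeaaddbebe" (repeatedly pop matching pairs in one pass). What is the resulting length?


Input: daeeaaddbebe
Stack-based adjacent duplicate removal:
  Read 'd': push. Stack: d
  Read 'a': push. Stack: da
  Read 'e': push. Stack: dae
  Read 'e': matches stack top 'e' => pop. Stack: da
  Read 'a': matches stack top 'a' => pop. Stack: d
  Read 'a': push. Stack: da
  Read 'd': push. Stack: dad
  Read 'd': matches stack top 'd' => pop. Stack: da
  Read 'b': push. Stack: dab
  Read 'e': push. Stack: dabe
  Read 'b': push. Stack: dabeb
  Read 'e': push. Stack: dabebe
Final stack: "dabebe" (length 6)

6


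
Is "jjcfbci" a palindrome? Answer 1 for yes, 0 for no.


Input: jjcfbci
Reversed: icbfcjj
  Compare pos 0 ('j') with pos 6 ('i'): MISMATCH
  Compare pos 1 ('j') with pos 5 ('c'): MISMATCH
  Compare pos 2 ('c') with pos 4 ('b'): MISMATCH
Result: not a palindrome

0


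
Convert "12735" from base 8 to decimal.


Input: "12735" in base 8
Positional expansion:
  Digit '1' (value 1) x 8^4 = 4096
  Digit '2' (value 2) x 8^3 = 1024
  Digit '7' (value 7) x 8^2 = 448
  Digit '3' (value 3) x 8^1 = 24
  Digit '5' (value 5) x 8^0 = 5
Sum = 5597

5597


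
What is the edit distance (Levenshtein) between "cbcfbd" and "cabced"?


Computing edit distance: "cbcfbd" -> "cabced"
DP table:
           c    a    b    c    e    d
      0    1    2    3    4    5    6
  c   1    0    1    2    3    4    5
  b   2    1    1    1    2    3    4
  c   3    2    2    2    1    2    3
  f   4    3    3    3    2    2    3
  b   5    4    4    3    3    3    3
  d   6    5    5    4    4    4    3
Edit distance = dp[6][6] = 3

3


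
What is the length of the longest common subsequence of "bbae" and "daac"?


LCS of "bbae" and "daac"
DP table:
           d    a    a    c
      0    0    0    0    0
  b   0    0    0    0    0
  b   0    0    0    0    0
  a   0    0    1    1    1
  e   0    0    1    1    1
LCS length = dp[4][4] = 1

1


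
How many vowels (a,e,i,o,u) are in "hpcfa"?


Input: hpcfa
Checking each character:
  'h' at position 0: consonant
  'p' at position 1: consonant
  'c' at position 2: consonant
  'f' at position 3: consonant
  'a' at position 4: vowel (running total: 1)
Total vowels: 1

1


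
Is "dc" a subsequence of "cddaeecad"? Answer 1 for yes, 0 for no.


Check if "dc" is a subsequence of "cddaeecad"
Greedy scan:
  Position 0 ('c'): no match needed
  Position 1 ('d'): matches sub[0] = 'd'
  Position 2 ('d'): no match needed
  Position 3 ('a'): no match needed
  Position 4 ('e'): no match needed
  Position 5 ('e'): no match needed
  Position 6 ('c'): matches sub[1] = 'c'
  Position 7 ('a'): no match needed
  Position 8 ('d'): no match needed
All 2 characters matched => is a subsequence

1


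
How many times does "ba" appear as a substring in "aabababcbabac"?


Searching for "ba" in "aabababcbabac"
Scanning each position:
  Position 0: "aa" => no
  Position 1: "ab" => no
  Position 2: "ba" => MATCH
  Position 3: "ab" => no
  Position 4: "ba" => MATCH
  Position 5: "ab" => no
  Position 6: "bc" => no
  Position 7: "cb" => no
  Position 8: "ba" => MATCH
  Position 9: "ab" => no
  Position 10: "ba" => MATCH
  Position 11: "ac" => no
Total occurrences: 4

4


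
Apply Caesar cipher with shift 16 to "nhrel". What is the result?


Caesar cipher: shift "nhrel" by 16
  'n' (pos 13) + 16 = pos 3 = 'd'
  'h' (pos 7) + 16 = pos 23 = 'x'
  'r' (pos 17) + 16 = pos 7 = 'h'
  'e' (pos 4) + 16 = pos 20 = 'u'
  'l' (pos 11) + 16 = pos 1 = 'b'
Result: dxhub

dxhub


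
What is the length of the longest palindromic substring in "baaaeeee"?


Input: "baaaeeee"
Checking substrings for palindromes:
  [4:8] "eeee" (len 4) => palindrome
  [1:4] "aaa" (len 3) => palindrome
  [4:7] "eee" (len 3) => palindrome
  [5:8] "eee" (len 3) => palindrome
  [1:3] "aa" (len 2) => palindrome
  [2:4] "aa" (len 2) => palindrome
Longest palindromic substring: "eeee" with length 4

4


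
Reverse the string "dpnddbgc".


Input: dpnddbgc
Reading characters right to left:
  Position 7: 'c'
  Position 6: 'g'
  Position 5: 'b'
  Position 4: 'd'
  Position 3: 'd'
  Position 2: 'n'
  Position 1: 'p'
  Position 0: 'd'
Reversed: cgbddnpd

cgbddnpd


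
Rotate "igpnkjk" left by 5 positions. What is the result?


Input: "igpnkjk", rotate left by 5
First 5 characters: "igpnk"
Remaining characters: "jk"
Concatenate remaining + first: "jk" + "igpnk" = "jkigpnk"

jkigpnk


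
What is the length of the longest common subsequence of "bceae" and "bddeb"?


LCS of "bceae" and "bddeb"
DP table:
           b    d    d    e    b
      0    0    0    0    0    0
  b   0    1    1    1    1    1
  c   0    1    1    1    1    1
  e   0    1    1    1    2    2
  a   0    1    1    1    2    2
  e   0    1    1    1    2    2
LCS length = dp[5][5] = 2

2


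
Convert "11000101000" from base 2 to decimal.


Input: "11000101000" in base 2
Positional expansion:
  Digit '1' (value 1) x 2^10 = 1024
  Digit '1' (value 1) x 2^9 = 512
  Digit '0' (value 0) x 2^8 = 0
  Digit '0' (value 0) x 2^7 = 0
  Digit '0' (value 0) x 2^6 = 0
  Digit '1' (value 1) x 2^5 = 32
  Digit '0' (value 0) x 2^4 = 0
  Digit '1' (value 1) x 2^3 = 8
  Digit '0' (value 0) x 2^2 = 0
  Digit '0' (value 0) x 2^1 = 0
  Digit '0' (value 0) x 2^0 = 0
Sum = 1576

1576


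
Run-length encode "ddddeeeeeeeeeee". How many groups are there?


Input: ddddeeeeeeeeeee
Scanning for consecutive runs:
  Group 1: 'd' x 4 (positions 0-3)
  Group 2: 'e' x 11 (positions 4-14)
Total groups: 2

2


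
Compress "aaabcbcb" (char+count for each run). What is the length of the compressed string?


Input: aaabcbcb
Runs:
  'a' x 3 => "a3"
  'b' x 1 => "b1"
  'c' x 1 => "c1"
  'b' x 1 => "b1"
  'c' x 1 => "c1"
  'b' x 1 => "b1"
Compressed: "a3b1c1b1c1b1"
Compressed length: 12

12


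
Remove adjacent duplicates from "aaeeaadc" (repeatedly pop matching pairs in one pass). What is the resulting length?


Input: aaeeaadc
Stack-based adjacent duplicate removal:
  Read 'a': push. Stack: a
  Read 'a': matches stack top 'a' => pop. Stack: (empty)
  Read 'e': push. Stack: e
  Read 'e': matches stack top 'e' => pop. Stack: (empty)
  Read 'a': push. Stack: a
  Read 'a': matches stack top 'a' => pop. Stack: (empty)
  Read 'd': push. Stack: d
  Read 'c': push. Stack: dc
Final stack: "dc" (length 2)

2


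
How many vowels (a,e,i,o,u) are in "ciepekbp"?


Input: ciepekbp
Checking each character:
  'c' at position 0: consonant
  'i' at position 1: vowel (running total: 1)
  'e' at position 2: vowel (running total: 2)
  'p' at position 3: consonant
  'e' at position 4: vowel (running total: 3)
  'k' at position 5: consonant
  'b' at position 6: consonant
  'p' at position 7: consonant
Total vowels: 3

3


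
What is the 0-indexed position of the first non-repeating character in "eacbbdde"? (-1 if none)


Input: eacbbdde
Character frequencies:
  'a': 1
  'b': 2
  'c': 1
  'd': 2
  'e': 2
Scanning left to right for freq == 1:
  Position 0 ('e'): freq=2, skip
  Position 1 ('a'): unique! => answer = 1

1


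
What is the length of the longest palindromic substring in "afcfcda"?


Input: "afcfcda"
Checking substrings for palindromes:
  [1:4] "fcf" (len 3) => palindrome
  [2:5] "cfc" (len 3) => palindrome
Longest palindromic substring: "fcf" with length 3

3


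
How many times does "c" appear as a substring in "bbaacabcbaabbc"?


Searching for "c" in "bbaacabcbaabbc"
Scanning each position:
  Position 0: "b" => no
  Position 1: "b" => no
  Position 2: "a" => no
  Position 3: "a" => no
  Position 4: "c" => MATCH
  Position 5: "a" => no
  Position 6: "b" => no
  Position 7: "c" => MATCH
  Position 8: "b" => no
  Position 9: "a" => no
  Position 10: "a" => no
  Position 11: "b" => no
  Position 12: "b" => no
  Position 13: "c" => MATCH
Total occurrences: 3

3


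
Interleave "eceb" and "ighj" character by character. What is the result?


Interleaving "eceb" and "ighj":
  Position 0: 'e' from first, 'i' from second => "ei"
  Position 1: 'c' from first, 'g' from second => "cg"
  Position 2: 'e' from first, 'h' from second => "eh"
  Position 3: 'b' from first, 'j' from second => "bj"
Result: eicgehbj

eicgehbj


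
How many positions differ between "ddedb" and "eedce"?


Comparing "ddedb" and "eedce" position by position:
  Position 0: 'd' vs 'e' => DIFFER
  Position 1: 'd' vs 'e' => DIFFER
  Position 2: 'e' vs 'd' => DIFFER
  Position 3: 'd' vs 'c' => DIFFER
  Position 4: 'b' vs 'e' => DIFFER
Positions that differ: 5

5


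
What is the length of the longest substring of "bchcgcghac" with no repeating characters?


Input: "bchcgcghac"
Sliding window (track last position of each char):
  Position 0 ('b'): window [0,0] length 1 -- new best
  Position 1 ('c'): window [0,1] length 2 -- new best
  Position 2 ('h'): window [0,2] length 3 -- new best
  Position 3 ('c'): repeat (last at 1), move window start to 2
  Position 3 ('c'): window [2,3] length 2
  Position 4 ('g'): window [2,4] length 3
  Position 5 ('c'): repeat (last at 3), move window start to 4
  Position 5 ('c'): window [4,5] length 2
  Position 6 ('g'): repeat (last at 4), move window start to 5
  Position 6 ('g'): window [5,6] length 2
  Position 7 ('h'): window [5,7] length 3
  Position 8 ('a'): window [5,8] length 4 -- new best
  Position 9 ('c'): repeat (last at 5), move window start to 6
  Position 9 ('c'): window [6,9] length 4
Longest substring with no repeats: "cgha" with length 4

4


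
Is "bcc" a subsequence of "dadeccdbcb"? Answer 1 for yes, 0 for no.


Check if "bcc" is a subsequence of "dadeccdbcb"
Greedy scan:
  Position 0 ('d'): no match needed
  Position 1 ('a'): no match needed
  Position 2 ('d'): no match needed
  Position 3 ('e'): no match needed
  Position 4 ('c'): no match needed
  Position 5 ('c'): no match needed
  Position 6 ('d'): no match needed
  Position 7 ('b'): matches sub[0] = 'b'
  Position 8 ('c'): matches sub[1] = 'c'
  Position 9 ('b'): no match needed
Only matched 2/3 characters => not a subsequence

0


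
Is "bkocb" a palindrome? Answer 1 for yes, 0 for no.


Input: bkocb
Reversed: bcokb
  Compare pos 0 ('b') with pos 4 ('b'): match
  Compare pos 1 ('k') with pos 3 ('c'): MISMATCH
Result: not a palindrome

0


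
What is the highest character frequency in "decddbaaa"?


Input: decddbaaa
Character counts:
  'a': 3
  'b': 1
  'c': 1
  'd': 3
  'e': 1
Maximum frequency: 3

3


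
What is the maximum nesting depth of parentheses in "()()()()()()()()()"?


Input: "()()()()()()()()()"
Tracking depth:
  Position 0 '(': depth becomes 1
  Position 1 ')': depth becomes 0
  Position 2 '(': depth becomes 1
  Position 3 ')': depth becomes 0
  Position 4 '(': depth becomes 1
  Position 5 ')': depth becomes 0
  Position 6 '(': depth becomes 1
  Position 7 ')': depth becomes 0
  Position 8 '(': depth becomes 1
  Position 9 ')': depth becomes 0
  Position 10 '(': depth becomes 1
  Position 11 ')': depth becomes 0
  Position 12 '(': depth becomes 1
  Position 13 ')': depth becomes 0
  Position 14 '(': depth becomes 1
  Position 15 ')': depth becomes 0
  Position 16 '(': depth becomes 1
  Position 17 ')': depth becomes 0
Maximum depth reached: 1

1


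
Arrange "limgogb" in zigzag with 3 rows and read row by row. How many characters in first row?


Zigzag "limgogb" into 3 rows:
Placing characters:
  'l' => row 0
  'i' => row 1
  'm' => row 2
  'g' => row 1
  'o' => row 0
  'g' => row 1
  'b' => row 2
Rows:
  Row 0: "lo"
  Row 1: "igg"
  Row 2: "mb"
First row length: 2

2


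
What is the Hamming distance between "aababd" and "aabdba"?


Comparing "aababd" and "aabdba" position by position:
  Position 0: 'a' vs 'a' => same
  Position 1: 'a' vs 'a' => same
  Position 2: 'b' vs 'b' => same
  Position 3: 'a' vs 'd' => differ
  Position 4: 'b' vs 'b' => same
  Position 5: 'd' vs 'a' => differ
Total differences (Hamming distance): 2

2


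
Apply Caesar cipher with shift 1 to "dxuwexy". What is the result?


Caesar cipher: shift "dxuwexy" by 1
  'd' (pos 3) + 1 = pos 4 = 'e'
  'x' (pos 23) + 1 = pos 24 = 'y'
  'u' (pos 20) + 1 = pos 21 = 'v'
  'w' (pos 22) + 1 = pos 23 = 'x'
  'e' (pos 4) + 1 = pos 5 = 'f'
  'x' (pos 23) + 1 = pos 24 = 'y'
  'y' (pos 24) + 1 = pos 25 = 'z'
Result: eyvxfyz

eyvxfyz


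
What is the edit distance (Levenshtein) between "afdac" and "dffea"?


Computing edit distance: "afdac" -> "dffea"
DP table:
           d    f    f    e    a
      0    1    2    3    4    5
  a   1    1    2    3    4    4
  f   2    2    1    2    3    4
  d   3    2    2    2    3    4
  a   4    3    3    3    3    3
  c   5    4    4    4    4    4
Edit distance = dp[5][5] = 4

4


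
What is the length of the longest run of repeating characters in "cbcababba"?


Input: "cbcababba"
Scanning for longest run:
  Position 1 ('b'): new char, reset run to 1
  Position 2 ('c'): new char, reset run to 1
  Position 3 ('a'): new char, reset run to 1
  Position 4 ('b'): new char, reset run to 1
  Position 5 ('a'): new char, reset run to 1
  Position 6 ('b'): new char, reset run to 1
  Position 7 ('b'): continues run of 'b', length=2
  Position 8 ('a'): new char, reset run to 1
Longest run: 'b' with length 2

2


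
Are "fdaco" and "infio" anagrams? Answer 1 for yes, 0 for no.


Strings: "fdaco", "infio"
Sorted first:  acdfo
Sorted second: fiino
Differ at position 0: 'a' vs 'f' => not anagrams

0


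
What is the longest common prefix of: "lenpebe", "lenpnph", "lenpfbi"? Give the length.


Words: lenpebe, lenpnph, lenpfbi
  Position 0: all 'l' => match
  Position 1: all 'e' => match
  Position 2: all 'n' => match
  Position 3: all 'p' => match
  Position 4: ('e', 'n', 'f') => mismatch, stop
LCP = "lenp" (length 4)

4


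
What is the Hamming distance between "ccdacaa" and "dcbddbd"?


Comparing "ccdacaa" and "dcbddbd" position by position:
  Position 0: 'c' vs 'd' => differ
  Position 1: 'c' vs 'c' => same
  Position 2: 'd' vs 'b' => differ
  Position 3: 'a' vs 'd' => differ
  Position 4: 'c' vs 'd' => differ
  Position 5: 'a' vs 'b' => differ
  Position 6: 'a' vs 'd' => differ
Total differences (Hamming distance): 6

6


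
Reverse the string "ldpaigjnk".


Input: ldpaigjnk
Reading characters right to left:
  Position 8: 'k'
  Position 7: 'n'
  Position 6: 'j'
  Position 5: 'g'
  Position 4: 'i'
  Position 3: 'a'
  Position 2: 'p'
  Position 1: 'd'
  Position 0: 'l'
Reversed: knjgiapdl

knjgiapdl


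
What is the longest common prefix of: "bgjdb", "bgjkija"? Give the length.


Words: bgjdb, bgjkija
  Position 0: all 'b' => match
  Position 1: all 'g' => match
  Position 2: all 'j' => match
  Position 3: ('d', 'k') => mismatch, stop
LCP = "bgj" (length 3)

3


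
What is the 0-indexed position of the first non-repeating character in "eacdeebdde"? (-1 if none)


Input: eacdeebdde
Character frequencies:
  'a': 1
  'b': 1
  'c': 1
  'd': 3
  'e': 4
Scanning left to right for freq == 1:
  Position 0 ('e'): freq=4, skip
  Position 1 ('a'): unique! => answer = 1

1


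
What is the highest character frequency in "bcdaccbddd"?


Input: bcdaccbddd
Character counts:
  'a': 1
  'b': 2
  'c': 3
  'd': 4
Maximum frequency: 4

4


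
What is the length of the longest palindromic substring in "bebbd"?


Input: "bebbd"
Checking substrings for palindromes:
  [0:3] "beb" (len 3) => palindrome
  [2:4] "bb" (len 2) => palindrome
Longest palindromic substring: "beb" with length 3

3


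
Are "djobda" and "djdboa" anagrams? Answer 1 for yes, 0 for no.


Strings: "djobda", "djdboa"
Sorted first:  abddjo
Sorted second: abddjo
Sorted forms match => anagrams

1


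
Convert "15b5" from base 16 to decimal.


Input: "15b5" in base 16
Positional expansion:
  Digit '1' (value 1) x 16^3 = 4096
  Digit '5' (value 5) x 16^2 = 1280
  Digit 'b' (value 11) x 16^1 = 176
  Digit '5' (value 5) x 16^0 = 5
Sum = 5557

5557


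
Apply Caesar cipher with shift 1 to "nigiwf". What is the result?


Caesar cipher: shift "nigiwf" by 1
  'n' (pos 13) + 1 = pos 14 = 'o'
  'i' (pos 8) + 1 = pos 9 = 'j'
  'g' (pos 6) + 1 = pos 7 = 'h'
  'i' (pos 8) + 1 = pos 9 = 'j'
  'w' (pos 22) + 1 = pos 23 = 'x'
  'f' (pos 5) + 1 = pos 6 = 'g'
Result: ojhjxg

ojhjxg


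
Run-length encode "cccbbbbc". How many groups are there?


Input: cccbbbbc
Scanning for consecutive runs:
  Group 1: 'c' x 3 (positions 0-2)
  Group 2: 'b' x 4 (positions 3-6)
  Group 3: 'c' x 1 (positions 7-7)
Total groups: 3

3


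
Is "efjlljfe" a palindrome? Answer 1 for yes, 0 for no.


Input: efjlljfe
Reversed: efjlljfe
  Compare pos 0 ('e') with pos 7 ('e'): match
  Compare pos 1 ('f') with pos 6 ('f'): match
  Compare pos 2 ('j') with pos 5 ('j'): match
  Compare pos 3 ('l') with pos 4 ('l'): match
Result: palindrome

1


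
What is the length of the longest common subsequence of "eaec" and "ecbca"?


LCS of "eaec" and "ecbca"
DP table:
           e    c    b    c    a
      0    0    0    0    0    0
  e   0    1    1    1    1    1
  a   0    1    1    1    1    2
  e   0    1    1    1    1    2
  c   0    1    2    2    2    2
LCS length = dp[4][5] = 2

2


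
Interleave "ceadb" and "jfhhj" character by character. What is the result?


Interleaving "ceadb" and "jfhhj":
  Position 0: 'c' from first, 'j' from second => "cj"
  Position 1: 'e' from first, 'f' from second => "ef"
  Position 2: 'a' from first, 'h' from second => "ah"
  Position 3: 'd' from first, 'h' from second => "dh"
  Position 4: 'b' from first, 'j' from second => "bj"
Result: cjefahdhbj

cjefahdhbj


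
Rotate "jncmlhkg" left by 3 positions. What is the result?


Input: "jncmlhkg", rotate left by 3
First 3 characters: "jnc"
Remaining characters: "mlhkg"
Concatenate remaining + first: "mlhkg" + "jnc" = "mlhkgjnc"

mlhkgjnc


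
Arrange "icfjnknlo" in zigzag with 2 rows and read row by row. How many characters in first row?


Zigzag "icfjnknlo" into 2 rows:
Placing characters:
  'i' => row 0
  'c' => row 1
  'f' => row 0
  'j' => row 1
  'n' => row 0
  'k' => row 1
  'n' => row 0
  'l' => row 1
  'o' => row 0
Rows:
  Row 0: "ifnno"
  Row 1: "cjkl"
First row length: 5

5


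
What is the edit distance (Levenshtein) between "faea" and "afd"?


Computing edit distance: "faea" -> "afd"
DP table:
           a    f    d
      0    1    2    3
  f   1    1    1    2
  a   2    1    2    2
  e   3    2    2    3
  a   4    3    3    3
Edit distance = dp[4][3] = 3

3


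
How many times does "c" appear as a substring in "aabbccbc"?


Searching for "c" in "aabbccbc"
Scanning each position:
  Position 0: "a" => no
  Position 1: "a" => no
  Position 2: "b" => no
  Position 3: "b" => no
  Position 4: "c" => MATCH
  Position 5: "c" => MATCH
  Position 6: "b" => no
  Position 7: "c" => MATCH
Total occurrences: 3

3


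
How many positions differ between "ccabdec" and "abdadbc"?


Comparing "ccabdec" and "abdadbc" position by position:
  Position 0: 'c' vs 'a' => DIFFER
  Position 1: 'c' vs 'b' => DIFFER
  Position 2: 'a' vs 'd' => DIFFER
  Position 3: 'b' vs 'a' => DIFFER
  Position 4: 'd' vs 'd' => same
  Position 5: 'e' vs 'b' => DIFFER
  Position 6: 'c' vs 'c' => same
Positions that differ: 5

5


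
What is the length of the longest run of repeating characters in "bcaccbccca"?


Input: "bcaccbccca"
Scanning for longest run:
  Position 1 ('c'): new char, reset run to 1
  Position 2 ('a'): new char, reset run to 1
  Position 3 ('c'): new char, reset run to 1
  Position 4 ('c'): continues run of 'c', length=2
  Position 5 ('b'): new char, reset run to 1
  Position 6 ('c'): new char, reset run to 1
  Position 7 ('c'): continues run of 'c', length=2
  Position 8 ('c'): continues run of 'c', length=3
  Position 9 ('a'): new char, reset run to 1
Longest run: 'c' with length 3

3


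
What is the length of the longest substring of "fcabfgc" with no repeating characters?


Input: "fcabfgc"
Sliding window (track last position of each char):
  Position 0 ('f'): window [0,0] length 1 -- new best
  Position 1 ('c'): window [0,1] length 2 -- new best
  Position 2 ('a'): window [0,2] length 3 -- new best
  Position 3 ('b'): window [0,3] length 4 -- new best
  Position 4 ('f'): repeat (last at 0), move window start to 1
  Position 4 ('f'): window [1,4] length 4
  Position 5 ('g'): window [1,5] length 5 -- new best
  Position 6 ('c'): repeat (last at 1), move window start to 2
  Position 6 ('c'): window [2,6] length 5
Longest substring with no repeats: "cabfg" with length 5

5


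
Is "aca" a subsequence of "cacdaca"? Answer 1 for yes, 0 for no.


Check if "aca" is a subsequence of "cacdaca"
Greedy scan:
  Position 0 ('c'): no match needed
  Position 1 ('a'): matches sub[0] = 'a'
  Position 2 ('c'): matches sub[1] = 'c'
  Position 3 ('d'): no match needed
  Position 4 ('a'): matches sub[2] = 'a'
  Position 5 ('c'): no match needed
  Position 6 ('a'): no match needed
All 3 characters matched => is a subsequence

1


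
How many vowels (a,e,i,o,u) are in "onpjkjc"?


Input: onpjkjc
Checking each character:
  'o' at position 0: vowel (running total: 1)
  'n' at position 1: consonant
  'p' at position 2: consonant
  'j' at position 3: consonant
  'k' at position 4: consonant
  'j' at position 5: consonant
  'c' at position 6: consonant
Total vowels: 1

1


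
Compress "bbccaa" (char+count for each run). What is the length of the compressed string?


Input: bbccaa
Runs:
  'b' x 2 => "b2"
  'c' x 2 => "c2"
  'a' x 2 => "a2"
Compressed: "b2c2a2"
Compressed length: 6

6


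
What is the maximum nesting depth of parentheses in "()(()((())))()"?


Input: "()(()((())))()"
Tracking depth:
  Position 0 '(': depth becomes 1
  Position 1 ')': depth becomes 0
  Position 2 '(': depth becomes 1
  Position 3 '(': depth becomes 2
  Position 4 ')': depth becomes 1
  Position 5 '(': depth becomes 2
  Position 6 '(': depth becomes 3
  Position 7 '(': depth becomes 4
  Position 8 ')': depth becomes 3
  Position 9 ')': depth becomes 2
  Position 10 ')': depth becomes 1
  Position 11 ')': depth becomes 0
  Position 12 '(': depth becomes 1
  Position 13 ')': depth becomes 0
Maximum depth reached: 4

4


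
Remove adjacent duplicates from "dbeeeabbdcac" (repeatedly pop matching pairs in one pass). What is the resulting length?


Input: dbeeeabbdcac
Stack-based adjacent duplicate removal:
  Read 'd': push. Stack: d
  Read 'b': push. Stack: db
  Read 'e': push. Stack: dbe
  Read 'e': matches stack top 'e' => pop. Stack: db
  Read 'e': push. Stack: dbe
  Read 'a': push. Stack: dbea
  Read 'b': push. Stack: dbeab
  Read 'b': matches stack top 'b' => pop. Stack: dbea
  Read 'd': push. Stack: dbead
  Read 'c': push. Stack: dbeadc
  Read 'a': push. Stack: dbeadca
  Read 'c': push. Stack: dbeadcac
Final stack: "dbeadcac" (length 8)

8


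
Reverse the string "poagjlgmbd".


Input: poagjlgmbd
Reading characters right to left:
  Position 9: 'd'
  Position 8: 'b'
  Position 7: 'm'
  Position 6: 'g'
  Position 5: 'l'
  Position 4: 'j'
  Position 3: 'g'
  Position 2: 'a'
  Position 1: 'o'
  Position 0: 'p'
Reversed: dbmgljgaop

dbmgljgaop


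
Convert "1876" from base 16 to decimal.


Input: "1876" in base 16
Positional expansion:
  Digit '1' (value 1) x 16^3 = 4096
  Digit '8' (value 8) x 16^2 = 2048
  Digit '7' (value 7) x 16^1 = 112
  Digit '6' (value 6) x 16^0 = 6
Sum = 6262

6262


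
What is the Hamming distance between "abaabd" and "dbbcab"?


Comparing "abaabd" and "dbbcab" position by position:
  Position 0: 'a' vs 'd' => differ
  Position 1: 'b' vs 'b' => same
  Position 2: 'a' vs 'b' => differ
  Position 3: 'a' vs 'c' => differ
  Position 4: 'b' vs 'a' => differ
  Position 5: 'd' vs 'b' => differ
Total differences (Hamming distance): 5

5


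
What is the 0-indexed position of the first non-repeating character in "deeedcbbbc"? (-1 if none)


Input: deeedcbbbc
Character frequencies:
  'b': 3
  'c': 2
  'd': 2
  'e': 3
Scanning left to right for freq == 1:
  Position 0 ('d'): freq=2, skip
  Position 1 ('e'): freq=3, skip
  Position 2 ('e'): freq=3, skip
  Position 3 ('e'): freq=3, skip
  Position 4 ('d'): freq=2, skip
  Position 5 ('c'): freq=2, skip
  Position 6 ('b'): freq=3, skip
  Position 7 ('b'): freq=3, skip
  Position 8 ('b'): freq=3, skip
  Position 9 ('c'): freq=2, skip
  No unique character found => answer = -1

-1


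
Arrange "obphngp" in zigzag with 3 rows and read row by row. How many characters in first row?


Zigzag "obphngp" into 3 rows:
Placing characters:
  'o' => row 0
  'b' => row 1
  'p' => row 2
  'h' => row 1
  'n' => row 0
  'g' => row 1
  'p' => row 2
Rows:
  Row 0: "on"
  Row 1: "bhg"
  Row 2: "pp"
First row length: 2

2


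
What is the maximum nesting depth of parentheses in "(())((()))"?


Input: "(())((()))"
Tracking depth:
  Position 0 '(': depth becomes 1
  Position 1 '(': depth becomes 2
  Position 2 ')': depth becomes 1
  Position 3 ')': depth becomes 0
  Position 4 '(': depth becomes 1
  Position 5 '(': depth becomes 2
  Position 6 '(': depth becomes 3
  Position 7 ')': depth becomes 2
  Position 8 ')': depth becomes 1
  Position 9 ')': depth becomes 0
Maximum depth reached: 3

3


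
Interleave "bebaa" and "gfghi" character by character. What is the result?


Interleaving "bebaa" and "gfghi":
  Position 0: 'b' from first, 'g' from second => "bg"
  Position 1: 'e' from first, 'f' from second => "ef"
  Position 2: 'b' from first, 'g' from second => "bg"
  Position 3: 'a' from first, 'h' from second => "ah"
  Position 4: 'a' from first, 'i' from second => "ai"
Result: bgefbgahai

bgefbgahai


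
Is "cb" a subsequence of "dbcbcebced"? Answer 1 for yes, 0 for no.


Check if "cb" is a subsequence of "dbcbcebced"
Greedy scan:
  Position 0 ('d'): no match needed
  Position 1 ('b'): no match needed
  Position 2 ('c'): matches sub[0] = 'c'
  Position 3 ('b'): matches sub[1] = 'b'
  Position 4 ('c'): no match needed
  Position 5 ('e'): no match needed
  Position 6 ('b'): no match needed
  Position 7 ('c'): no match needed
  Position 8 ('e'): no match needed
  Position 9 ('d'): no match needed
All 2 characters matched => is a subsequence

1


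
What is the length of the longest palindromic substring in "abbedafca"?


Input: "abbedafca"
Checking substrings for palindromes:
  [1:3] "bb" (len 2) => palindrome
Longest palindromic substring: "bb" with length 2

2


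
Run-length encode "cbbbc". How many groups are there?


Input: cbbbc
Scanning for consecutive runs:
  Group 1: 'c' x 1 (positions 0-0)
  Group 2: 'b' x 3 (positions 1-3)
  Group 3: 'c' x 1 (positions 4-4)
Total groups: 3

3


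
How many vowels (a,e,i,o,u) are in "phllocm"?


Input: phllocm
Checking each character:
  'p' at position 0: consonant
  'h' at position 1: consonant
  'l' at position 2: consonant
  'l' at position 3: consonant
  'o' at position 4: vowel (running total: 1)
  'c' at position 5: consonant
  'm' at position 6: consonant
Total vowels: 1

1


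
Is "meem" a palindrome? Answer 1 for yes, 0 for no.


Input: meem
Reversed: meem
  Compare pos 0 ('m') with pos 3 ('m'): match
  Compare pos 1 ('e') with pos 2 ('e'): match
Result: palindrome

1


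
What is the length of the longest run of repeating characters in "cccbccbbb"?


Input: "cccbccbbb"
Scanning for longest run:
  Position 1 ('c'): continues run of 'c', length=2
  Position 2 ('c'): continues run of 'c', length=3
  Position 3 ('b'): new char, reset run to 1
  Position 4 ('c'): new char, reset run to 1
  Position 5 ('c'): continues run of 'c', length=2
  Position 6 ('b'): new char, reset run to 1
  Position 7 ('b'): continues run of 'b', length=2
  Position 8 ('b'): continues run of 'b', length=3
Longest run: 'c' with length 3

3


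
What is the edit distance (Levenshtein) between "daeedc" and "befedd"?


Computing edit distance: "daeedc" -> "befedd"
DP table:
           b    e    f    e    d    d
      0    1    2    3    4    5    6
  d   1    1    2    3    4    4    5
  a   2    2    2    3    4    5    5
  e   3    3    2    3    3    4    5
  e   4    4    3    3    3    4    5
  d   5    5    4    4    4    3    4
  c   6    6    5    5    5    4    4
Edit distance = dp[6][6] = 4

4


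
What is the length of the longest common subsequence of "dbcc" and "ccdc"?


LCS of "dbcc" and "ccdc"
DP table:
           c    c    d    c
      0    0    0    0    0
  d   0    0    0    1    1
  b   0    0    0    1    1
  c   0    1    1    1    2
  c   0    1    2    2    2
LCS length = dp[4][4] = 2

2


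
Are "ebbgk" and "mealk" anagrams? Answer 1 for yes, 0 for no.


Strings: "ebbgk", "mealk"
Sorted first:  bbegk
Sorted second: aeklm
Differ at position 0: 'b' vs 'a' => not anagrams

0


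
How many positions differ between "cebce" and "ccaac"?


Comparing "cebce" and "ccaac" position by position:
  Position 0: 'c' vs 'c' => same
  Position 1: 'e' vs 'c' => DIFFER
  Position 2: 'b' vs 'a' => DIFFER
  Position 3: 'c' vs 'a' => DIFFER
  Position 4: 'e' vs 'c' => DIFFER
Positions that differ: 4

4


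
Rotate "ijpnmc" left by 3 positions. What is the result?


Input: "ijpnmc", rotate left by 3
First 3 characters: "ijp"
Remaining characters: "nmc"
Concatenate remaining + first: "nmc" + "ijp" = "nmcijp"

nmcijp


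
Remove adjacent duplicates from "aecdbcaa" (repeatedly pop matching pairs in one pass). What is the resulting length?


Input: aecdbcaa
Stack-based adjacent duplicate removal:
  Read 'a': push. Stack: a
  Read 'e': push. Stack: ae
  Read 'c': push. Stack: aec
  Read 'd': push. Stack: aecd
  Read 'b': push. Stack: aecdb
  Read 'c': push. Stack: aecdbc
  Read 'a': push. Stack: aecdbca
  Read 'a': matches stack top 'a' => pop. Stack: aecdbc
Final stack: "aecdbc" (length 6)

6


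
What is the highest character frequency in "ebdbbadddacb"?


Input: ebdbbadddacb
Character counts:
  'a': 2
  'b': 4
  'c': 1
  'd': 4
  'e': 1
Maximum frequency: 4

4


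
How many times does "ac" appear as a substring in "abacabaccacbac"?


Searching for "ac" in "abacabaccacbac"
Scanning each position:
  Position 0: "ab" => no
  Position 1: "ba" => no
  Position 2: "ac" => MATCH
  Position 3: "ca" => no
  Position 4: "ab" => no
  Position 5: "ba" => no
  Position 6: "ac" => MATCH
  Position 7: "cc" => no
  Position 8: "ca" => no
  Position 9: "ac" => MATCH
  Position 10: "cb" => no
  Position 11: "ba" => no
  Position 12: "ac" => MATCH
Total occurrences: 4

4


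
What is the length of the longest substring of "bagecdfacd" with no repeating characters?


Input: "bagecdfacd"
Sliding window (track last position of each char):
  Position 0 ('b'): window [0,0] length 1 -- new best
  Position 1 ('a'): window [0,1] length 2 -- new best
  Position 2 ('g'): window [0,2] length 3 -- new best
  Position 3 ('e'): window [0,3] length 4 -- new best
  Position 4 ('c'): window [0,4] length 5 -- new best
  Position 5 ('d'): window [0,5] length 6 -- new best
  Position 6 ('f'): window [0,6] length 7 -- new best
  Position 7 ('a'): repeat (last at 1), move window start to 2
  Position 7 ('a'): window [2,7] length 6
  Position 8 ('c'): repeat (last at 4), move window start to 5
  Position 8 ('c'): window [5,8] length 4
  Position 9 ('d'): repeat (last at 5), move window start to 6
  Position 9 ('d'): window [6,9] length 4
Longest substring with no repeats: "bagecdf" with length 7

7


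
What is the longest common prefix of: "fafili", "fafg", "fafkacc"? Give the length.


Words: fafili, fafg, fafkacc
  Position 0: all 'f' => match
  Position 1: all 'a' => match
  Position 2: all 'f' => match
  Position 3: ('i', 'g', 'k') => mismatch, stop
LCP = "faf" (length 3)

3


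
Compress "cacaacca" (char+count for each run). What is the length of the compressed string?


Input: cacaacca
Runs:
  'c' x 1 => "c1"
  'a' x 1 => "a1"
  'c' x 1 => "c1"
  'a' x 2 => "a2"
  'c' x 2 => "c2"
  'a' x 1 => "a1"
Compressed: "c1a1c1a2c2a1"
Compressed length: 12

12


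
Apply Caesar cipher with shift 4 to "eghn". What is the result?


Caesar cipher: shift "eghn" by 4
  'e' (pos 4) + 4 = pos 8 = 'i'
  'g' (pos 6) + 4 = pos 10 = 'k'
  'h' (pos 7) + 4 = pos 11 = 'l'
  'n' (pos 13) + 4 = pos 17 = 'r'
Result: iklr

iklr


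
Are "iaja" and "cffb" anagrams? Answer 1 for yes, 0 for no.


Strings: "iaja", "cffb"
Sorted first:  aaij
Sorted second: bcff
Differ at position 0: 'a' vs 'b' => not anagrams

0


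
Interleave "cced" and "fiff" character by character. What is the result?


Interleaving "cced" and "fiff":
  Position 0: 'c' from first, 'f' from second => "cf"
  Position 1: 'c' from first, 'i' from second => "ci"
  Position 2: 'e' from first, 'f' from second => "ef"
  Position 3: 'd' from first, 'f' from second => "df"
Result: cfciefdf

cfciefdf


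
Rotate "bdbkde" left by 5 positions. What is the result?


Input: "bdbkde", rotate left by 5
First 5 characters: "bdbkd"
Remaining characters: "e"
Concatenate remaining + first: "e" + "bdbkd" = "ebdbkd"

ebdbkd


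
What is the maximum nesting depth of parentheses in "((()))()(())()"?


Input: "((()))()(())()"
Tracking depth:
  Position 0 '(': depth becomes 1
  Position 1 '(': depth becomes 2
  Position 2 '(': depth becomes 3
  Position 3 ')': depth becomes 2
  Position 4 ')': depth becomes 1
  Position 5 ')': depth becomes 0
  Position 6 '(': depth becomes 1
  Position 7 ')': depth becomes 0
  Position 8 '(': depth becomes 1
  Position 9 '(': depth becomes 2
  Position 10 ')': depth becomes 1
  Position 11 ')': depth becomes 0
  Position 12 '(': depth becomes 1
  Position 13 ')': depth becomes 0
Maximum depth reached: 3

3


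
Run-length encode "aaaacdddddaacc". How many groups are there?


Input: aaaacdddddaacc
Scanning for consecutive runs:
  Group 1: 'a' x 4 (positions 0-3)
  Group 2: 'c' x 1 (positions 4-4)
  Group 3: 'd' x 5 (positions 5-9)
  Group 4: 'a' x 2 (positions 10-11)
  Group 5: 'c' x 2 (positions 12-13)
Total groups: 5

5


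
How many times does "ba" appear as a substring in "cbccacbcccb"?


Searching for "ba" in "cbccacbcccb"
Scanning each position:
  Position 0: "cb" => no
  Position 1: "bc" => no
  Position 2: "cc" => no
  Position 3: "ca" => no
  Position 4: "ac" => no
  Position 5: "cb" => no
  Position 6: "bc" => no
  Position 7: "cc" => no
  Position 8: "cc" => no
  Position 9: "cb" => no
Total occurrences: 0

0


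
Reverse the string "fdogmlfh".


Input: fdogmlfh
Reading characters right to left:
  Position 7: 'h'
  Position 6: 'f'
  Position 5: 'l'
  Position 4: 'm'
  Position 3: 'g'
  Position 2: 'o'
  Position 1: 'd'
  Position 0: 'f'
Reversed: hflmgodf

hflmgodf


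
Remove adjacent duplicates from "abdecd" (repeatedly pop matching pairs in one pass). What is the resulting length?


Input: abdecd
Stack-based adjacent duplicate removal:
  Read 'a': push. Stack: a
  Read 'b': push. Stack: ab
  Read 'd': push. Stack: abd
  Read 'e': push. Stack: abde
  Read 'c': push. Stack: abdec
  Read 'd': push. Stack: abdecd
Final stack: "abdecd" (length 6)

6


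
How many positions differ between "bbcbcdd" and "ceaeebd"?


Comparing "bbcbcdd" and "ceaeebd" position by position:
  Position 0: 'b' vs 'c' => DIFFER
  Position 1: 'b' vs 'e' => DIFFER
  Position 2: 'c' vs 'a' => DIFFER
  Position 3: 'b' vs 'e' => DIFFER
  Position 4: 'c' vs 'e' => DIFFER
  Position 5: 'd' vs 'b' => DIFFER
  Position 6: 'd' vs 'd' => same
Positions that differ: 6

6
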